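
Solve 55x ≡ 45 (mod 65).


GCD(55, 65) = 5 divides 45
Divide: 11x ≡ 9 (mod 13)
x ≡ 2 (mod 13)


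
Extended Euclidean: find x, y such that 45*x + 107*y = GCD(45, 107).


Tabular extended Euclidean (each row: r = 45*s + 107*t):
r=45, s=1, t=0
r=107, s=0, t=1
q=0: r=45, s=1, t=0   [45*(1) + 107*(0) = 45]
q=2: r=17, s=-2, t=1   [45*(-2) + 107*(1) = 17]
q=2: r=11, s=5, t=-2   [45*(5) + 107*(-2) = 11]
q=1: r=6, s=-7, t=3   [45*(-7) + 107*(3) = 6]
q=1: r=5, s=12, t=-5   [45*(12) + 107*(-5) = 5]
q=1: r=1, s=-19, t=8   [45*(-19) + 107*(8) = 1]
q=5: r=0, s=107, t=-45   [45*(107) + 107*(-45) = 0]
GCD = 1; from the row with r=1: x=-19, y=8
Check: 45*(-19) + 107*(8) = -855 + 856 = 1

GCD = 1, x = -19, y = 8


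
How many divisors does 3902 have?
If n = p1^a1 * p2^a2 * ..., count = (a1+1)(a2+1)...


3902 = 2^1 × 1951^1
d(3902) = (1+1) × (1+1) = 4

4 divisors


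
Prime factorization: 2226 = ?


2226 / 2 = 1113
1113 / 3 = 371
371 / 7 = 53
53 / 53 = 1
2226 = 2 × 3 × 7 × 53


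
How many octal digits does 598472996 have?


598472996 in base 8 = 4352774444
Number of digits = 10

10 digits (base 8)


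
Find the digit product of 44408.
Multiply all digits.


4 × 4 × 4 × 0 × 8 = 0


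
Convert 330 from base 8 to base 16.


330 (base 8) = 216 (decimal)
216 (decimal) = D8 (base 16)


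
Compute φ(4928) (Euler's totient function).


4928 = 2^6 × 7 × 11
Prime factors: 2, 7, 11
φ(4928) = 4928 × (1-1/2) × (1-1/7) × (1-1/11)
= 4928 × 1/2 × 6/7 × 10/11 = 1920

φ(4928) = 1920


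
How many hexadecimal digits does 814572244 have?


814572244 in base 16 = 308D62D4
Number of digits = 8

8 digits (base 16)


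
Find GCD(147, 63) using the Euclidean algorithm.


147 = 2 * 63 + 21
63 = 3 * 21 + 0
GCD = 21


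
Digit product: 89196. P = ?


8 × 9 × 1 × 9 × 6 = 3888


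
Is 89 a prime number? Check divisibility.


Check divisors up to sqrt(89) = 9.4340
No divisors found.
89 is prime.

Yes, 89 is prime


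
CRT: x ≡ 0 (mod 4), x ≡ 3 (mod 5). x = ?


M = 4*5 = 20
M1 = M/4 = 5, M2 = M/5 = 4
M1^(-1) mod 4 = 1, M2^(-1) mod 5 = 4
x = 0*5*1 + 3*4*4 = 48
48 mod 20 = 8
Check: 8 mod 4 = 0 ✓, 8 mod 5 = 3 ✓

x ≡ 8 (mod 20)


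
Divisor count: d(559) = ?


559 = 13^1 × 43^1
d(559) = (1+1) × (1+1) = 4

4 divisors


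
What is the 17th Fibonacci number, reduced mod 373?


F(k) mod 373 for k=1..17:
1, 1, 2, 3, 5, 8, 13, 21, 34, 55, 89, 144, 233, 4, 237, 241, 105
F(17) mod 373 = 105


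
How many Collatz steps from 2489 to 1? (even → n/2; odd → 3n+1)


2489 → 7468 → 3734 → 1867 → 5602 → 2801 → 8404 → 4202 → 2101 → 6304 → 3152 → 1576 → 788 → 394 → 197 → 592 → 296 → 148 → 74 → 37 → 112 → 56 → 28 → 14 → 7 → 22 → 11 → 34 → 17 → 52 → 26 → 13 → 40 → 20 → 10 → 5 → 16 → 8 → 4 → 2 → 1
Total steps = 40

40 steps


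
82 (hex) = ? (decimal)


82 (base 16) = 130 (decimal)
130 (decimal) = 130 (base 10)


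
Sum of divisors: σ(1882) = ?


Divisors of 1882: 1, 2, 941, 1882
Sum = 1 + 2 + 941 + 1882 = 2826

σ(1882) = 2826


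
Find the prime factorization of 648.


648 / 2 = 324
324 / 2 = 162
162 / 2 = 81
81 / 3 = 27
27 / 3 = 9
9 / 3 = 3
3 / 3 = 1
648 = 2^3 × 3^4


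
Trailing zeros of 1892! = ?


floor(1892/5) = 378
floor(1892/25) = 75
floor(1892/125) = 15
floor(1892/625) = 3
Total = 471

471 trailing zeros


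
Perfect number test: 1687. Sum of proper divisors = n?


Proper divisors of 1687: 1, 7, 241
Sum = 1 + 7 + 241 = 249

No, 1687 is not perfect (249 ≠ 1687)


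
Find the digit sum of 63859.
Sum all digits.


6 + 3 + 8 + 5 + 9 = 31


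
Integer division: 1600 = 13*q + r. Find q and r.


1600 = 13 * 123 + 1
Check: 1599 + 1 = 1600

q = 123, r = 1


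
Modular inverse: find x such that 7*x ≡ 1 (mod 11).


Use the extended Euclidean algorithm on (11, 7); each row r = 11*s + 7*t:
r=11, s=1, t=0
r=7, s=0, t=1
q=1: r=4, s=1, t=-1   [11*(1) + 7*(-1) = 4]
q=1: r=3, s=-1, t=2   [11*(-1) + 7*(2) = 3]
q=1: r=1, s=2, t=-3   [11*(2) + 7*(-3) = 1]
q=3: r=0, s=-7, t=11   [11*(-7) + 7*(11) = 0]
GCD = 1 with t = -3, so 7*(-3) ≡ 1 (mod 11)
Inverse = -3 mod 11 = 8
Check: 7 * 8 = 56 ≡ 1 (mod 11)

7^(-1) ≡ 8 (mod 11)


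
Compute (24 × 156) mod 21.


24 × 156 = 3744
3744 mod 21 = 6


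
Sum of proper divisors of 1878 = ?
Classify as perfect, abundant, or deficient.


Proper divisors: 1, 2, 3, 6, 313, 626, 939
Sum = 1 + 2 + 3 + 6 + 313 + 626 + 939 = 1890
1890 > 1878 → abundant

s(1878) = 1890 (abundant)


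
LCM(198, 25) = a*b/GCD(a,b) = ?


GCD(198, 25) = 1
LCM = 198*25/1 = 4950/1 = 4950

LCM = 4950


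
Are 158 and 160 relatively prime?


Euclidean algorithm:
160 = 1 * 158 + 2
158 = 79 * 2 + 0
GCD(158, 160) = 2

No, not coprime (GCD = 2)


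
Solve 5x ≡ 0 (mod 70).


GCD(5, 70) = 5 divides 0
Divide: 1x ≡ 0 (mod 14)
x ≡ 0 (mod 14)


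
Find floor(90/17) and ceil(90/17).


90/17 = 5.2941
floor = 5
ceil = 6

floor = 5, ceil = 6


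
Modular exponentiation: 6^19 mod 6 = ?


6^1 mod 6 = 0
6^2 mod 6 = 0
6^3 mod 6 = 0
6^4 mod 6 = 0
6^5 mod 6 = 0
6^6 mod 6 = 0
6^7 mod 6 = 0
6^8 mod 6 = 0
6^9 mod 6 = 0
6^10 mod 6 = 0
6^11 mod 6 = 0
6^12 mod 6 = 0
6^13 mod 6 = 0
6^14 mod 6 = 0
6^15 mod 6 = 0
6^16 mod 6 = 0
6^17 mod 6 = 0
6^18 mod 6 = 0
6^19 mod 6 = 0


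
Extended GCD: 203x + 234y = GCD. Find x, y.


Tabular extended Euclidean (each row: r = 203*s + 234*t):
r=203, s=1, t=0
r=234, s=0, t=1
q=0: r=203, s=1, t=0   [203*(1) + 234*(0) = 203]
q=1: r=31, s=-1, t=1   [203*(-1) + 234*(1) = 31]
q=6: r=17, s=7, t=-6   [203*(7) + 234*(-6) = 17]
q=1: r=14, s=-8, t=7   [203*(-8) + 234*(7) = 14]
q=1: r=3, s=15, t=-13   [203*(15) + 234*(-13) = 3]
q=4: r=2, s=-68, t=59   [203*(-68) + 234*(59) = 2]
q=1: r=1, s=83, t=-72   [203*(83) + 234*(-72) = 1]
q=2: r=0, s=-234, t=203   [203*(-234) + 234*(203) = 0]
GCD = 1; from the row with r=1: x=83, y=-72
Check: 203*(83) + 234*(-72) = 16849 - 16848 = 1

GCD = 1, x = 83, y = -72


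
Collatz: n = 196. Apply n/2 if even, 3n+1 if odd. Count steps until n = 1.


196 → 98 → 49 → 148 → 74 → 37 → 112 → 56 → 28 → 14 → 7 → 22 → 11 → 34 → 17 → 52 → 26 → 13 → 40 → 20 → 10 → 5 → 16 → 8 → 4 → 2 → 1
Total steps = 26

26 steps


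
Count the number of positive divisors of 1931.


1931 = 1931^1
d(1931) = (1+1) = 2

2 divisors


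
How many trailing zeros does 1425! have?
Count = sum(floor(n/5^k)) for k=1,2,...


floor(1425/5) = 285
floor(1425/25) = 57
floor(1425/125) = 11
floor(1425/625) = 2
Total = 355

355 trailing zeros


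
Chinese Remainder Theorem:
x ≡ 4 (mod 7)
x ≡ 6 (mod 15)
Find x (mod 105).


M = 7*15 = 105
M1 = M/7 = 15, M2 = M/15 = 7
M1^(-1) mod 7 = 1, M2^(-1) mod 15 = 13
x = 4*15*1 + 6*7*13 = 606
606 mod 105 = 81
Check: 81 mod 7 = 4 ✓, 81 mod 15 = 6 ✓

x ≡ 81 (mod 105)


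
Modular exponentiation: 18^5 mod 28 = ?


18^1 mod 28 = 18
18^2 mod 28 = 16
18^3 mod 28 = 8
18^4 mod 28 = 4
18^5 mod 28 = 16


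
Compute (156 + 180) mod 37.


156 + 180 = 336
336 mod 37 = 3


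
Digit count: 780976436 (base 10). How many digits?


780976436 has 9 digits in base 10
floor(log10(780976436)) + 1 = floor(8.8926) + 1 = 9

9 digits (base 10)


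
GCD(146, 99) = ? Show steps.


146 = 1 * 99 + 47
99 = 2 * 47 + 5
47 = 9 * 5 + 2
5 = 2 * 2 + 1
2 = 2 * 1 + 0
GCD = 1


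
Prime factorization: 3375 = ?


3375 / 3 = 1125
1125 / 3 = 375
375 / 3 = 125
125 / 5 = 25
25 / 5 = 5
5 / 5 = 1
3375 = 3^3 × 5^3


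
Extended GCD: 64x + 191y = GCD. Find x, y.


Tabular extended Euclidean (each row: r = 64*s + 191*t):
r=64, s=1, t=0
r=191, s=0, t=1
q=0: r=64, s=1, t=0   [64*(1) + 191*(0) = 64]
q=2: r=63, s=-2, t=1   [64*(-2) + 191*(1) = 63]
q=1: r=1, s=3, t=-1   [64*(3) + 191*(-1) = 1]
q=63: r=0, s=-191, t=64   [64*(-191) + 191*(64) = 0]
GCD = 1; from the row with r=1: x=3, y=-1
Check: 64*(3) + 191*(-1) = 192 - 191 = 1

GCD = 1, x = 3, y = -1


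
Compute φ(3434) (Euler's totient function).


3434 = 2 × 17 × 101
Prime factors: 2, 17, 101
φ(3434) = 3434 × (1-1/2) × (1-1/17) × (1-1/101)
= 3434 × 1/2 × 16/17 × 100/101 = 1600

φ(3434) = 1600


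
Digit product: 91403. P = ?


9 × 1 × 4 × 0 × 3 = 0


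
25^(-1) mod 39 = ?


Use the extended Euclidean algorithm on (39, 25); each row r = 39*s + 25*t:
r=39, s=1, t=0
r=25, s=0, t=1
q=1: r=14, s=1, t=-1   [39*(1) + 25*(-1) = 14]
q=1: r=11, s=-1, t=2   [39*(-1) + 25*(2) = 11]
q=1: r=3, s=2, t=-3   [39*(2) + 25*(-3) = 3]
q=3: r=2, s=-7, t=11   [39*(-7) + 25*(11) = 2]
q=1: r=1, s=9, t=-14   [39*(9) + 25*(-14) = 1]
q=2: r=0, s=-25, t=39   [39*(-25) + 25*(39) = 0]
GCD = 1 with t = -14, so 25*(-14) ≡ 1 (mod 39)
Inverse = -14 mod 39 = 25
Check: 25 * 25 = 625 ≡ 1 (mod 39)

25^(-1) ≡ 25 (mod 39)


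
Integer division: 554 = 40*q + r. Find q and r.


554 = 40 * 13 + 34
Check: 520 + 34 = 554

q = 13, r = 34


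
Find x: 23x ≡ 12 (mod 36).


GCD(23, 36) = 1, unique solution
a^(-1) mod 36 = 11
x = 11 * 12 mod 36 = 24

x ≡ 24 (mod 36)


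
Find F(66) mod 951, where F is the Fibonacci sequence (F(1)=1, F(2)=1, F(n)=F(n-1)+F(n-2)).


F(k) mod 951 for k=1..66:
1, 1, 2, 3, 5, 8, 13, 21, 34, 55, 89, 144, 233, 377, 610, 36, 646, 682, 377, 108, 485, 593, 127, 720, 847, 616, 512, 177, 689, 866, 604, 519, 172, 691, 863, 603, 515, 167, 682, 849, 580, 478, 107, 585, 692, 326, 67, 393, 460, 853, 362, 264, 626, 890, 565, 504, 118, 622, 740, 411, 200, 611, 811, 471, 331, 802
F(66) mod 951 = 802


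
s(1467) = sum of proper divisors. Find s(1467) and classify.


Proper divisors: 1, 3, 9, 163, 489
Sum = 1 + 3 + 9 + 163 + 489 = 665
665 < 1467 → deficient

s(1467) = 665 (deficient)


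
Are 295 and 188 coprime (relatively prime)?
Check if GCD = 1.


Euclidean algorithm:
295 = 1 * 188 + 107
188 = 1 * 107 + 81
107 = 1 * 81 + 26
81 = 3 * 26 + 3
26 = 8 * 3 + 2
3 = 1 * 2 + 1
2 = 2 * 1 + 0
GCD(295, 188) = 1

Yes, coprime (GCD = 1)


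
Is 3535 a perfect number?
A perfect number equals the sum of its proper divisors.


Proper divisors of 3535: 1, 5, 7, 35, 101, 505, 707
Sum = 1 + 5 + 7 + 35 + 101 + 505 + 707 = 1361

No, 3535 is not perfect (1361 ≠ 3535)


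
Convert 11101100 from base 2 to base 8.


11101100 (base 2) = 236 (decimal)
236 (decimal) = 354 (base 8)


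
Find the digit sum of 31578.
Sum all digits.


3 + 1 + 5 + 7 + 8 = 24


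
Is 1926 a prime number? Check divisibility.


1926 / 2 = 963 (exact division)
1926 is NOT prime.

No, 1926 is not prime


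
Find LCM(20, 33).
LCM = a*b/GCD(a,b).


GCD(20, 33) = 1
LCM = 20*33/1 = 660/1 = 660

LCM = 660


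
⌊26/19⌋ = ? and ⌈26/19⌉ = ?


26/19 = 1.3684
floor = 1
ceil = 2

floor = 1, ceil = 2


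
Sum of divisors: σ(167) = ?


Divisors of 167: 1, 167
Sum = 1 + 167 = 168

σ(167) = 168


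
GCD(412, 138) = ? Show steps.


412 = 2 * 138 + 136
138 = 1 * 136 + 2
136 = 68 * 2 + 0
GCD = 2


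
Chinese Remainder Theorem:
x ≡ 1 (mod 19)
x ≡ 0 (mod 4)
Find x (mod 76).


M = 19*4 = 76
M1 = M/19 = 4, M2 = M/4 = 19
M1^(-1) mod 19 = 5, M2^(-1) mod 4 = 3
x = 1*4*5 + 0*19*3 = 20
20 mod 76 = 20
Check: 20 mod 19 = 1 ✓, 20 mod 4 = 0 ✓

x ≡ 20 (mod 76)


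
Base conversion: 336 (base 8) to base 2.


336 (base 8) = 222 (decimal)
222 (decimal) = 11011110 (base 2)


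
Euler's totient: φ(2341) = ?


2341 = 2341
Prime factors: 2341
φ(2341) = 2341 × (1-1/2341)
= 2341 × 2340/2341 = 2340

φ(2341) = 2340


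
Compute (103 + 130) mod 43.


103 + 130 = 233
233 mod 43 = 18


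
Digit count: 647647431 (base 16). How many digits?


647647431 in base 16 = 269A50C7
Number of digits = 8

8 digits (base 16)


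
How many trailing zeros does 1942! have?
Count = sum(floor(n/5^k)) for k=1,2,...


floor(1942/5) = 388
floor(1942/25) = 77
floor(1942/125) = 15
floor(1942/625) = 3
Total = 483

483 trailing zeros


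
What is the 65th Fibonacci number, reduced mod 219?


F(k) mod 219 for k=1..65:
1, 1, 2, 3, 5, 8, 13, 21, 34, 55, 89, 144, 14, 158, 172, 111, 64, 175, 20, 195, 215, 191, 187, 159, 127, 67, 194, 42, 17, 59, 76, 135, 211, 127, 119, 27, 146, 173, 100, 54, 154, 208, 143, 132, 56, 188, 25, 213, 19, 13, 32, 45, 77, 122, 199, 102, 82, 184, 47, 12, 59, 71, 130, 201, 112
F(65) mod 219 = 112


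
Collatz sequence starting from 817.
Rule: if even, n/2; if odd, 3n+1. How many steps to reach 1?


817 → 2452 → 1226 → 613 → 1840 → 920 → 460 → 230 → 115 → 346 → 173 → 520 → 260 → 130 → 65 → 196 → 98 → 49 → 148 → 74 → 37 → 112 → 56 → 28 → 14 → 7 → 22 → 11 → 34 → 17 → 52 → 26 → 13 → 40 → 20 → 10 → 5 → 16 → 8 → 4 → 2 → 1
Total steps = 41

41 steps


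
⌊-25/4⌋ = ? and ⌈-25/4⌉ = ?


-25/4 = -6.2500
floor = -7
ceil = -6

floor = -7, ceil = -6


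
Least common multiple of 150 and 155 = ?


GCD(150, 155) = 5
LCM = 150*155/5 = 23250/5 = 4650

LCM = 4650


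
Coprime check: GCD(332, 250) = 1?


Euclidean algorithm:
332 = 1 * 250 + 82
250 = 3 * 82 + 4
82 = 20 * 4 + 2
4 = 2 * 2 + 0
GCD(332, 250) = 2

No, not coprime (GCD = 2)


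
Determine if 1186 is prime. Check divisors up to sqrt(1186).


1186 / 2 = 593 (exact division)
1186 is NOT prime.

No, 1186 is not prime


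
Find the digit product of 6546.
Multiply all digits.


6 × 5 × 4 × 6 = 720


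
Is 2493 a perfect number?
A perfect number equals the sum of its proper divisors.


Proper divisors of 2493: 1, 3, 9, 277, 831
Sum = 1 + 3 + 9 + 277 + 831 = 1121

No, 2493 is not perfect (1121 ≠ 2493)


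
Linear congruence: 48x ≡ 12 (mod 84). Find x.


GCD(48, 84) = 12 divides 12
Divide: 4x ≡ 1 (mod 7)
x ≡ 2 (mod 7)


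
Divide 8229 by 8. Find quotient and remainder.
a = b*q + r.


8229 = 8 * 1028 + 5
Check: 8224 + 5 = 8229

q = 1028, r = 5


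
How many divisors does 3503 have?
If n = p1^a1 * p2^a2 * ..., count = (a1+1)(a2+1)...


3503 = 31^1 × 113^1
d(3503) = (1+1) × (1+1) = 4

4 divisors


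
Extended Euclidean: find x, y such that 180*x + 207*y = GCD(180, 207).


Tabular extended Euclidean (each row: r = 180*s + 207*t):
r=180, s=1, t=0
r=207, s=0, t=1
q=0: r=180, s=1, t=0   [180*(1) + 207*(0) = 180]
q=1: r=27, s=-1, t=1   [180*(-1) + 207*(1) = 27]
q=6: r=18, s=7, t=-6   [180*(7) + 207*(-6) = 18]
q=1: r=9, s=-8, t=7   [180*(-8) + 207*(7) = 9]
q=2: r=0, s=23, t=-20   [180*(23) + 207*(-20) = 0]
GCD = 9; from the row with r=9: x=-8, y=7
Check: 180*(-8) + 207*(7) = -1440 + 1449 = 9

GCD = 9, x = -8, y = 7


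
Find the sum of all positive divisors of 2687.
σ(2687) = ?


Divisors of 2687: 1, 2687
Sum = 1 + 2687 = 2688

σ(2687) = 2688


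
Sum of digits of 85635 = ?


8 + 5 + 6 + 3 + 5 = 27


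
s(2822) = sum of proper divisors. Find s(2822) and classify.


Proper divisors: 1, 2, 17, 34, 83, 166, 1411
Sum = 1 + 2 + 17 + 34 + 83 + 166 + 1411 = 1714
1714 < 2822 → deficient

s(2822) = 1714 (deficient)


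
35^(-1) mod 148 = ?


Use the extended Euclidean algorithm on (148, 35); each row r = 148*s + 35*t:
r=148, s=1, t=0
r=35, s=0, t=1
q=4: r=8, s=1, t=-4   [148*(1) + 35*(-4) = 8]
q=4: r=3, s=-4, t=17   [148*(-4) + 35*(17) = 3]
q=2: r=2, s=9, t=-38   [148*(9) + 35*(-38) = 2]
q=1: r=1, s=-13, t=55   [148*(-13) + 35*(55) = 1]
q=2: r=0, s=35, t=-148   [148*(35) + 35*(-148) = 0]
GCD = 1 with t = 55, so 35*(55) ≡ 1 (mod 148)
Inverse = 55 mod 148 = 55
Check: 35 * 55 = 1925 ≡ 1 (mod 148)

35^(-1) ≡ 55 (mod 148)


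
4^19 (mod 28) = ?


4^1 mod 28 = 4
4^2 mod 28 = 16
4^3 mod 28 = 8
4^4 mod 28 = 4
4^5 mod 28 = 16
4^6 mod 28 = 8
4^7 mod 28 = 4
4^8 mod 28 = 16
4^9 mod 28 = 8
4^10 mod 28 = 4
4^11 mod 28 = 16
4^12 mod 28 = 8
4^13 mod 28 = 4
4^14 mod 28 = 16
4^15 mod 28 = 8
4^16 mod 28 = 4
4^17 mod 28 = 16
4^18 mod 28 = 8
4^19 mod 28 = 4


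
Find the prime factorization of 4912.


4912 / 2 = 2456
2456 / 2 = 1228
1228 / 2 = 614
614 / 2 = 307
307 / 307 = 1
4912 = 2^4 × 307


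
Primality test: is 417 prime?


417 / 3 = 139 (exact division)
417 is NOT prime.

No, 417 is not prime


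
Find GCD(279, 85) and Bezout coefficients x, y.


Tabular extended Euclidean (each row: r = 279*s + 85*t):
r=279, s=1, t=0
r=85, s=0, t=1
q=3: r=24, s=1, t=-3   [279*(1) + 85*(-3) = 24]
q=3: r=13, s=-3, t=10   [279*(-3) + 85*(10) = 13]
q=1: r=11, s=4, t=-13   [279*(4) + 85*(-13) = 11]
q=1: r=2, s=-7, t=23   [279*(-7) + 85*(23) = 2]
q=5: r=1, s=39, t=-128   [279*(39) + 85*(-128) = 1]
q=2: r=0, s=-85, t=279   [279*(-85) + 85*(279) = 0]
GCD = 1; from the row with r=1: x=39, y=-128
Check: 279*(39) + 85*(-128) = 10881 - 10880 = 1

GCD = 1, x = 39, y = -128


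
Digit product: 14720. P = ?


1 × 4 × 7 × 2 × 0 = 0


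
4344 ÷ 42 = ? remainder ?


4344 = 42 * 103 + 18
Check: 4326 + 18 = 4344

q = 103, r = 18


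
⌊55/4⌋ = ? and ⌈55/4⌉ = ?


55/4 = 13.7500
floor = 13
ceil = 14

floor = 13, ceil = 14


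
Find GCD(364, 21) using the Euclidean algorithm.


364 = 17 * 21 + 7
21 = 3 * 7 + 0
GCD = 7


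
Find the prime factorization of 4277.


4277 / 7 = 611
611 / 13 = 47
47 / 47 = 1
4277 = 7 × 13 × 47


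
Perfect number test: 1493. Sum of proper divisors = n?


Proper divisors of 1493: 1
Sum = 1 = 1

No, 1493 is not perfect (1 ≠ 1493)


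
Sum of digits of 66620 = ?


6 + 6 + 6 + 2 + 0 = 20


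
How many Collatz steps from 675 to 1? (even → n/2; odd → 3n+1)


675 → 2026 → 1013 → 3040 → 1520 → 760 → 380 → 190 → 95 → 286 → 143 → 430 → 215 → 646 → 323 → 970 → 485 → 1456 → 728 → 364 → 182 → 91 → 274 → 137 → 412 → 206 → 103 → 310 → 155 → 466 → 233 → 700 → 350 → 175 → 526 → 263 → 790 → 395 → 1186 → 593 → 1780 → 890 → 445 → 1336 → 668 → 334 → 167 → 502 → 251 → 754 → 377 → 1132 → 566 → 283 → 850 → 425 → 1276 → 638 → 319 → 958 → 479 → 1438 → 719 → 2158 → 1079 → 3238 → 1619 → 4858 → 2429 → 7288 → 3644 → 1822 → 911 → 2734 → 1367 → 4102 → 2051 → 6154 → 3077 → 9232 → 4616 → 2308 → 1154 → 577 → 1732 → 866 → 433 → 1300 → 650 → 325 → 976 → 488 → 244 → 122 → 61 → 184 → 92 → 46 → 23 → 70 → 35 → 106 → 53 → 160 → 80 → 40 → 20 → 10 → 5 → 16 → 8 → 4 → 2 → 1
Total steps = 113

113 steps


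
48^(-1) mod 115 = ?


Use the extended Euclidean algorithm on (115, 48); each row r = 115*s + 48*t:
r=115, s=1, t=0
r=48, s=0, t=1
q=2: r=19, s=1, t=-2   [115*(1) + 48*(-2) = 19]
q=2: r=10, s=-2, t=5   [115*(-2) + 48*(5) = 10]
q=1: r=9, s=3, t=-7   [115*(3) + 48*(-7) = 9]
q=1: r=1, s=-5, t=12   [115*(-5) + 48*(12) = 1]
q=9: r=0, s=48, t=-115   [115*(48) + 48*(-115) = 0]
GCD = 1 with t = 12, so 48*(12) ≡ 1 (mod 115)
Inverse = 12 mod 115 = 12
Check: 48 * 12 = 576 ≡ 1 (mod 115)

48^(-1) ≡ 12 (mod 115)


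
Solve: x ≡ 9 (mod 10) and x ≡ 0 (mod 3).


M = 10*3 = 30
M1 = M/10 = 3, M2 = M/3 = 10
M1^(-1) mod 10 = 7, M2^(-1) mod 3 = 1
x = 9*3*7 + 0*10*1 = 189
189 mod 30 = 9
Check: 9 mod 10 = 9 ✓, 9 mod 3 = 0 ✓

x ≡ 9 (mod 30)


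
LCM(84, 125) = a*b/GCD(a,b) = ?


GCD(84, 125) = 1
LCM = 84*125/1 = 10500/1 = 10500

LCM = 10500


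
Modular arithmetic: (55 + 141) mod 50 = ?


55 + 141 = 196
196 mod 50 = 46


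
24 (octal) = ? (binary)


24 (base 8) = 20 (decimal)
20 (decimal) = 10100 (base 2)


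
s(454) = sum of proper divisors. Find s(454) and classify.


Proper divisors: 1, 2, 227
Sum = 1 + 2 + 227 = 230
230 < 454 → deficient

s(454) = 230 (deficient)


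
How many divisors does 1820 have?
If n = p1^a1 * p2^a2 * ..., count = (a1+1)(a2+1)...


1820 = 2^2 × 5^1 × 7^1 × 13^1
d(1820) = (2+1) × (1+1) × (1+1) × (1+1) = 24

24 divisors


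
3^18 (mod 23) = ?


3^1 mod 23 = 3
3^2 mod 23 = 9
3^3 mod 23 = 4
3^4 mod 23 = 12
3^5 mod 23 = 13
3^6 mod 23 = 16
3^7 mod 23 = 2
3^8 mod 23 = 6
3^9 mod 23 = 18
3^10 mod 23 = 8
3^11 mod 23 = 1
3^12 mod 23 = 3
3^13 mod 23 = 9
3^14 mod 23 = 4
3^15 mod 23 = 12
3^16 mod 23 = 13
3^17 mod 23 = 16
3^18 mod 23 = 2


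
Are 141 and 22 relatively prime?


Euclidean algorithm:
141 = 6 * 22 + 9
22 = 2 * 9 + 4
9 = 2 * 4 + 1
4 = 4 * 1 + 0
GCD(141, 22) = 1

Yes, coprime (GCD = 1)


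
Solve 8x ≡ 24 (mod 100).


GCD(8, 100) = 4 divides 24
Divide: 2x ≡ 6 (mod 25)
x ≡ 3 (mod 25)


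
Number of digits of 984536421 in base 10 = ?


984536421 has 9 digits in base 10
floor(log10(984536421)) + 1 = floor(8.9932) + 1 = 9

9 digits (base 10)


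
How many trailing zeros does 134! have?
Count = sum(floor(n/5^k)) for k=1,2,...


floor(134/5) = 26
floor(134/25) = 5
floor(134/125) = 1
Total = 32

32 trailing zeros


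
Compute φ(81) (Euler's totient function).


81 = 3^4
Prime factors: 3
φ(81) = 81 × (1-1/3)
= 81 × 2/3 = 54

φ(81) = 54


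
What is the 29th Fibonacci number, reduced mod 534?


F(k) mod 534 for k=1..29:
1, 1, 2, 3, 5, 8, 13, 21, 34, 55, 89, 144, 233, 377, 76, 453, 529, 448, 443, 357, 266, 89, 355, 444, 265, 175, 440, 81, 521
F(29) mod 534 = 521


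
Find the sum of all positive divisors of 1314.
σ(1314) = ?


Divisors of 1314: 1, 2, 3, 6, 9, 18, 73, 146, 219, 438, 657, 1314
Sum = 1 + 2 + 3 + 6 + 9 + 18 + 73 + 146 + 219 + 438 + 657 + 1314 = 2886

σ(1314) = 2886


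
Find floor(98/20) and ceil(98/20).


98/20 = 4.9000
floor = 4
ceil = 5

floor = 4, ceil = 5


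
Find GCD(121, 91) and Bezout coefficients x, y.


Tabular extended Euclidean (each row: r = 121*s + 91*t):
r=121, s=1, t=0
r=91, s=0, t=1
q=1: r=30, s=1, t=-1   [121*(1) + 91*(-1) = 30]
q=3: r=1, s=-3, t=4   [121*(-3) + 91*(4) = 1]
q=30: r=0, s=91, t=-121   [121*(91) + 91*(-121) = 0]
GCD = 1; from the row with r=1: x=-3, y=4
Check: 121*(-3) + 91*(4) = -363 + 364 = 1

GCD = 1, x = -3, y = 4


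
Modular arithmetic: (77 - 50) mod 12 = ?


77 - 50 = 27
27 mod 12 = 3


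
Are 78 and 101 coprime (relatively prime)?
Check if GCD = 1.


Euclidean algorithm:
101 = 1 * 78 + 23
78 = 3 * 23 + 9
23 = 2 * 9 + 5
9 = 1 * 5 + 4
5 = 1 * 4 + 1
4 = 4 * 1 + 0
GCD(78, 101) = 1

Yes, coprime (GCD = 1)


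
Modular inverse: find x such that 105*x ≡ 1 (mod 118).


Use the extended Euclidean algorithm on (118, 105); each row r = 118*s + 105*t:
r=118, s=1, t=0
r=105, s=0, t=1
q=1: r=13, s=1, t=-1   [118*(1) + 105*(-1) = 13]
q=8: r=1, s=-8, t=9   [118*(-8) + 105*(9) = 1]
q=13: r=0, s=105, t=-118   [118*(105) + 105*(-118) = 0]
GCD = 1 with t = 9, so 105*(9) ≡ 1 (mod 118)
Inverse = 9 mod 118 = 9
Check: 105 * 9 = 945 ≡ 1 (mod 118)

105^(-1) ≡ 9 (mod 118)


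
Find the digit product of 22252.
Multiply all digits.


2 × 2 × 2 × 5 × 2 = 80


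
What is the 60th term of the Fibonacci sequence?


Sequence: 1, 1, 2, 3, 5, 8, 13, 21, 34, 55, 89, 144, 233, 377, 610, 987, 1597, 2584, 4181, 6765, 10946, 17711, 28657, 46368, 75025, 121393, 196418, 317811, 514229, 832040, 1346269, 2178309, 3524578, 5702887, 9227465, 14930352, 24157817, 39088169, 63245986, 102334155, 165580141, 267914296, 433494437, 701408733, 1134903170, 1836311903, 2971215073, 4807526976, 7778742049, 12586269025, 20365011074, 32951280099, 53316291173, 86267571272, 139583862445, 225851433717, 365435296162, 591286729879, 956722026041, 1548008755920
F(60) = 1548008755920


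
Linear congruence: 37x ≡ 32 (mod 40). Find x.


GCD(37, 40) = 1, unique solution
a^(-1) mod 40 = 13
x = 13 * 32 mod 40 = 16

x ≡ 16 (mod 40)


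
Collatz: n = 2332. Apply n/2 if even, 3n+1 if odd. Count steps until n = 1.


2332 → 1166 → 583 → 1750 → 875 → 2626 → 1313 → 3940 → 1970 → 985 → 2956 → 1478 → 739 → 2218 → 1109 → 3328 → 1664 → 832 → 416 → 208 → 104 → 52 → 26 → 13 → 40 → 20 → 10 → 5 → 16 → 8 → 4 → 2 → 1
Total steps = 32

32 steps


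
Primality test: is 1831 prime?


Check divisors up to sqrt(1831) = 42.7902
No divisors found.
1831 is prime.

Yes, 1831 is prime


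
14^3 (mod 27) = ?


14^1 mod 27 = 14
14^2 mod 27 = 7
14^3 mod 27 = 17


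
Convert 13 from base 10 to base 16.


13 (base 10) = 13 (decimal)
13 (decimal) = D (base 16)


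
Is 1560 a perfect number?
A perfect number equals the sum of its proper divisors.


Proper divisors of 1560: 1, 2, 3, 4, 5, 6, 8, 10, 12, 13, 15, 20, 24, 26, 30, 39, 40, 52, 60, 65, 78, 104, 120, 130, 156, 195, 260, 312, 390, 520, 780
Sum = 1 + 2 + 3 + 4 + 5 + 6 + 8 + 10 + 12 + 13 + 15 + 20 + 24 + 26 + 30 + 39 + 40 + 52 + 60 + 65 + 78 + 104 + 120 + 130 + 156 + 195 + 260 + 312 + 390 + 520 + 780 = 3480

No, 1560 is not perfect (3480 ≠ 1560)


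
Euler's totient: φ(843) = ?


843 = 3 × 281
Prime factors: 3, 281
φ(843) = 843 × (1-1/3) × (1-1/281)
= 843 × 2/3 × 280/281 = 560

φ(843) = 560


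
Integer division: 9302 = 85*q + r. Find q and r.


9302 = 85 * 109 + 37
Check: 9265 + 37 = 9302

q = 109, r = 37


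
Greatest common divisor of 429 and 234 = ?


429 = 1 * 234 + 195
234 = 1 * 195 + 39
195 = 5 * 39 + 0
GCD = 39


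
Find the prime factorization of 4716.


4716 / 2 = 2358
2358 / 2 = 1179
1179 / 3 = 393
393 / 3 = 131
131 / 131 = 1
4716 = 2^2 × 3^2 × 131


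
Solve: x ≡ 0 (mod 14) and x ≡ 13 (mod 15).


M = 14*15 = 210
M1 = M/14 = 15, M2 = M/15 = 14
M1^(-1) mod 14 = 1, M2^(-1) mod 15 = 14
x = 0*15*1 + 13*14*14 = 2548
2548 mod 210 = 28
Check: 28 mod 14 = 0 ✓, 28 mod 15 = 13 ✓

x ≡ 28 (mod 210)


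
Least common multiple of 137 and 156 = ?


GCD(137, 156) = 1
LCM = 137*156/1 = 21372/1 = 21372

LCM = 21372


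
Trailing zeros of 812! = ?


floor(812/5) = 162
floor(812/25) = 32
floor(812/125) = 6
floor(812/625) = 1
Total = 201

201 trailing zeros


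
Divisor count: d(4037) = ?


4037 = 11^1 × 367^1
d(4037) = (1+1) × (1+1) = 4

4 divisors


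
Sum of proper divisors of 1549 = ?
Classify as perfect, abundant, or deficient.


Proper divisors: 1
Sum = 1 = 1
1 < 1549 → deficient

s(1549) = 1 (deficient)


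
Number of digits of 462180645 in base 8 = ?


462180645 in base 8 = 3343050445
Number of digits = 10

10 digits (base 8)


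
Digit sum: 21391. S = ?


2 + 1 + 3 + 9 + 1 = 16


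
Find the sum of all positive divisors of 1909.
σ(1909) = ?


Divisors of 1909: 1, 23, 83, 1909
Sum = 1 + 23 + 83 + 1909 = 2016

σ(1909) = 2016


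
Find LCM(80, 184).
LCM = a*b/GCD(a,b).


GCD(80, 184) = 8
LCM = 80*184/8 = 14720/8 = 1840

LCM = 1840


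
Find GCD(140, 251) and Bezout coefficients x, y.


Tabular extended Euclidean (each row: r = 140*s + 251*t):
r=140, s=1, t=0
r=251, s=0, t=1
q=0: r=140, s=1, t=0   [140*(1) + 251*(0) = 140]
q=1: r=111, s=-1, t=1   [140*(-1) + 251*(1) = 111]
q=1: r=29, s=2, t=-1   [140*(2) + 251*(-1) = 29]
q=3: r=24, s=-7, t=4   [140*(-7) + 251*(4) = 24]
q=1: r=5, s=9, t=-5   [140*(9) + 251*(-5) = 5]
q=4: r=4, s=-43, t=24   [140*(-43) + 251*(24) = 4]
q=1: r=1, s=52, t=-29   [140*(52) + 251*(-29) = 1]
q=4: r=0, s=-251, t=140   [140*(-251) + 251*(140) = 0]
GCD = 1; from the row with r=1: x=52, y=-29
Check: 140*(52) + 251*(-29) = 7280 - 7279 = 1

GCD = 1, x = 52, y = -29


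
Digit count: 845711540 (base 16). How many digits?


845711540 in base 16 = 326888B4
Number of digits = 8

8 digits (base 16)


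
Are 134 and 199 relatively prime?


Euclidean algorithm:
199 = 1 * 134 + 65
134 = 2 * 65 + 4
65 = 16 * 4 + 1
4 = 4 * 1 + 0
GCD(134, 199) = 1

Yes, coprime (GCD = 1)


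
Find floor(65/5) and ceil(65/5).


65/5 = 13.0000
floor = 13
ceil = 13

floor = 13, ceil = 13


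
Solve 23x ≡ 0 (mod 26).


GCD(23, 26) = 1, unique solution
a^(-1) mod 26 = 17
x = 17 * 0 mod 26 = 0

x ≡ 0 (mod 26)


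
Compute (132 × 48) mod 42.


132 × 48 = 6336
6336 mod 42 = 36


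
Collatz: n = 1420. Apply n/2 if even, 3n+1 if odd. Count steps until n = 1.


1420 → 710 → 355 → 1066 → 533 → 1600 → 800 → 400 → 200 → 100 → 50 → 25 → 76 → 38 → 19 → 58 → 29 → 88 → 44 → 22 → 11 → 34 → 17 → 52 → 26 → 13 → 40 → 20 → 10 → 5 → 16 → 8 → 4 → 2 → 1
Total steps = 34

34 steps


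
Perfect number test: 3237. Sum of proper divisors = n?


Proper divisors of 3237: 1, 3, 13, 39, 83, 249, 1079
Sum = 1 + 3 + 13 + 39 + 83 + 249 + 1079 = 1467

No, 3237 is not perfect (1467 ≠ 3237)


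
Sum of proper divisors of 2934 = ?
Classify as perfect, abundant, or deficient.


Proper divisors: 1, 2, 3, 6, 9, 18, 163, 326, 489, 978, 1467
Sum = 1 + 2 + 3 + 6 + 9 + 18 + 163 + 326 + 489 + 978 + 1467 = 3462
3462 > 2934 → abundant

s(2934) = 3462 (abundant)


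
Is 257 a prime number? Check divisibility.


Check divisors up to sqrt(257) = 16.0312
No divisors found.
257 is prime.

Yes, 257 is prime


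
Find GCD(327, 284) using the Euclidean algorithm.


327 = 1 * 284 + 43
284 = 6 * 43 + 26
43 = 1 * 26 + 17
26 = 1 * 17 + 9
17 = 1 * 9 + 8
9 = 1 * 8 + 1
8 = 8 * 1 + 0
GCD = 1


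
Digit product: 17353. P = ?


1 × 7 × 3 × 5 × 3 = 315


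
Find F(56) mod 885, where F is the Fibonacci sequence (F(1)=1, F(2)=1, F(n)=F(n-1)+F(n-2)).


F(k) mod 885 for k=1..56:
1, 1, 2, 3, 5, 8, 13, 21, 34, 55, 89, 144, 233, 377, 610, 102, 712, 814, 641, 570, 326, 11, 337, 348, 685, 148, 833, 96, 44, 140, 184, 324, 508, 832, 455, 402, 857, 374, 346, 720, 181, 16, 197, 213, 410, 623, 148, 771, 34, 805, 839, 759, 713, 587, 415, 117
F(56) mod 885 = 117


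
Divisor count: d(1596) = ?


1596 = 2^2 × 3^1 × 7^1 × 19^1
d(1596) = (2+1) × (1+1) × (1+1) × (1+1) = 24

24 divisors


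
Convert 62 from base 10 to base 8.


62 (base 10) = 62 (decimal)
62 (decimal) = 76 (base 8)


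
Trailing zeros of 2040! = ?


floor(2040/5) = 408
floor(2040/25) = 81
floor(2040/125) = 16
floor(2040/625) = 3
Total = 508

508 trailing zeros


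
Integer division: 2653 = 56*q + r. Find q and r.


2653 = 56 * 47 + 21
Check: 2632 + 21 = 2653

q = 47, r = 21


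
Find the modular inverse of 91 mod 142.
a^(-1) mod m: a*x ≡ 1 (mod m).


Use the extended Euclidean algorithm on (142, 91); each row r = 142*s + 91*t:
r=142, s=1, t=0
r=91, s=0, t=1
q=1: r=51, s=1, t=-1   [142*(1) + 91*(-1) = 51]
q=1: r=40, s=-1, t=2   [142*(-1) + 91*(2) = 40]
q=1: r=11, s=2, t=-3   [142*(2) + 91*(-3) = 11]
q=3: r=7, s=-7, t=11   [142*(-7) + 91*(11) = 7]
q=1: r=4, s=9, t=-14   [142*(9) + 91*(-14) = 4]
q=1: r=3, s=-16, t=25   [142*(-16) + 91*(25) = 3]
q=1: r=1, s=25, t=-39   [142*(25) + 91*(-39) = 1]
q=3: r=0, s=-91, t=142   [142*(-91) + 91*(142) = 0]
GCD = 1 with t = -39, so 91*(-39) ≡ 1 (mod 142)
Inverse = -39 mod 142 = 103
Check: 91 * 103 = 9373 ≡ 1 (mod 142)

91^(-1) ≡ 103 (mod 142)


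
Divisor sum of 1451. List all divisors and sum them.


Divisors of 1451: 1, 1451
Sum = 1 + 1451 = 1452

σ(1451) = 1452


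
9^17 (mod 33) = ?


9^1 mod 33 = 9
9^2 mod 33 = 15
9^3 mod 33 = 3
9^4 mod 33 = 27
9^5 mod 33 = 12
9^6 mod 33 = 9
9^7 mod 33 = 15
9^8 mod 33 = 3
9^9 mod 33 = 27
9^10 mod 33 = 12
9^11 mod 33 = 9
9^12 mod 33 = 15
9^13 mod 33 = 3
9^14 mod 33 = 27
9^15 mod 33 = 12
9^16 mod 33 = 9
9^17 mod 33 = 15


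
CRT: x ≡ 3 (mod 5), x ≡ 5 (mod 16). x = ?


M = 5*16 = 80
M1 = M/5 = 16, M2 = M/16 = 5
M1^(-1) mod 5 = 1, M2^(-1) mod 16 = 13
x = 3*16*1 + 5*5*13 = 373
373 mod 80 = 53
Check: 53 mod 5 = 3 ✓, 53 mod 16 = 5 ✓

x ≡ 53 (mod 80)


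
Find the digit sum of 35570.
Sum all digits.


3 + 5 + 5 + 7 + 0 = 20


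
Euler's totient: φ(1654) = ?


1654 = 2 × 827
Prime factors: 2, 827
φ(1654) = 1654 × (1-1/2) × (1-1/827)
= 1654 × 1/2 × 826/827 = 826

φ(1654) = 826


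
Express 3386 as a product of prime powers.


3386 / 2 = 1693
1693 / 1693 = 1
3386 = 2 × 1693


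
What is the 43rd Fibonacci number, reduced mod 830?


F(k) mod 830 for k=1..43:
1, 1, 2, 3, 5, 8, 13, 21, 34, 55, 89, 144, 233, 377, 610, 157, 767, 94, 31, 125, 156, 281, 437, 718, 325, 213, 538, 751, 459, 380, 9, 389, 398, 787, 355, 312, 667, 149, 816, 135, 121, 256, 377
F(43) mod 830 = 377


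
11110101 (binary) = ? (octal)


11110101 (base 2) = 245 (decimal)
245 (decimal) = 365 (base 8)


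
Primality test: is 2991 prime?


2991 / 3 = 997 (exact division)
2991 is NOT prime.

No, 2991 is not prime


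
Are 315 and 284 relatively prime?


Euclidean algorithm:
315 = 1 * 284 + 31
284 = 9 * 31 + 5
31 = 6 * 5 + 1
5 = 5 * 1 + 0
GCD(315, 284) = 1

Yes, coprime (GCD = 1)


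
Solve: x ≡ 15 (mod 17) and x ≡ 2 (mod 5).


M = 17*5 = 85
M1 = M/17 = 5, M2 = M/5 = 17
M1^(-1) mod 17 = 7, M2^(-1) mod 5 = 3
x = 15*5*7 + 2*17*3 = 627
627 mod 85 = 32
Check: 32 mod 17 = 15 ✓, 32 mod 5 = 2 ✓

x ≡ 32 (mod 85)


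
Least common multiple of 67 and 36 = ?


GCD(67, 36) = 1
LCM = 67*36/1 = 2412/1 = 2412

LCM = 2412


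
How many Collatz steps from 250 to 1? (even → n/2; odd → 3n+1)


250 → 125 → 376 → 188 → 94 → 47 → 142 → 71 → 214 → 107 → 322 → 161 → 484 → 242 → 121 → 364 → 182 → 91 → 274 → 137 → 412 → 206 → 103 → 310 → 155 → 466 → 233 → 700 → 350 → 175 → 526 → 263 → 790 → 395 → 1186 → 593 → 1780 → 890 → 445 → 1336 → 668 → 334 → 167 → 502 → 251 → 754 → 377 → 1132 → 566 → 283 → 850 → 425 → 1276 → 638 → 319 → 958 → 479 → 1438 → 719 → 2158 → 1079 → 3238 → 1619 → 4858 → 2429 → 7288 → 3644 → 1822 → 911 → 2734 → 1367 → 4102 → 2051 → 6154 → 3077 → 9232 → 4616 → 2308 → 1154 → 577 → 1732 → 866 → 433 → 1300 → 650 → 325 → 976 → 488 → 244 → 122 → 61 → 184 → 92 → 46 → 23 → 70 → 35 → 106 → 53 → 160 → 80 → 40 → 20 → 10 → 5 → 16 → 8 → 4 → 2 → 1
Total steps = 109

109 steps


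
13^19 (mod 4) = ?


13^1 mod 4 = 1
13^2 mod 4 = 1
13^3 mod 4 = 1
13^4 mod 4 = 1
13^5 mod 4 = 1
13^6 mod 4 = 1
13^7 mod 4 = 1
13^8 mod 4 = 1
13^9 mod 4 = 1
13^10 mod 4 = 1
13^11 mod 4 = 1
13^12 mod 4 = 1
13^13 mod 4 = 1
13^14 mod 4 = 1
13^15 mod 4 = 1
13^16 mod 4 = 1
13^17 mod 4 = 1
13^18 mod 4 = 1
13^19 mod 4 = 1


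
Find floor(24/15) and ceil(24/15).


24/15 = 1.6000
floor = 1
ceil = 2

floor = 1, ceil = 2


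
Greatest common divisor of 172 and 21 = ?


172 = 8 * 21 + 4
21 = 5 * 4 + 1
4 = 4 * 1 + 0
GCD = 1


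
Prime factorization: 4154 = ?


4154 / 2 = 2077
2077 / 31 = 67
67 / 67 = 1
4154 = 2 × 31 × 67


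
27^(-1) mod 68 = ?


Use the extended Euclidean algorithm on (68, 27); each row r = 68*s + 27*t:
r=68, s=1, t=0
r=27, s=0, t=1
q=2: r=14, s=1, t=-2   [68*(1) + 27*(-2) = 14]
q=1: r=13, s=-1, t=3   [68*(-1) + 27*(3) = 13]
q=1: r=1, s=2, t=-5   [68*(2) + 27*(-5) = 1]
q=13: r=0, s=-27, t=68   [68*(-27) + 27*(68) = 0]
GCD = 1 with t = -5, so 27*(-5) ≡ 1 (mod 68)
Inverse = -5 mod 68 = 63
Check: 27 * 63 = 1701 ≡ 1 (mod 68)

27^(-1) ≡ 63 (mod 68)


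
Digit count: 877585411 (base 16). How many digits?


877585411 in base 16 = 344EE403
Number of digits = 8

8 digits (base 16)


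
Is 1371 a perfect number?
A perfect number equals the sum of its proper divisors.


Proper divisors of 1371: 1, 3, 457
Sum = 1 + 3 + 457 = 461

No, 1371 is not perfect (461 ≠ 1371)


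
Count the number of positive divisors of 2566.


2566 = 2^1 × 1283^1
d(2566) = (1+1) × (1+1) = 4

4 divisors


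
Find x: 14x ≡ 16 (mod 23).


GCD(14, 23) = 1, unique solution
a^(-1) mod 23 = 5
x = 5 * 16 mod 23 = 11

x ≡ 11 (mod 23)


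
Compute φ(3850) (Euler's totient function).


3850 = 2 × 5^2 × 7 × 11
Prime factors: 2, 5, 7, 11
φ(3850) = 3850 × (1-1/2) × (1-1/5) × (1-1/7) × (1-1/11)
= 3850 × 1/2 × 4/5 × 6/7 × 10/11 = 1200

φ(3850) = 1200


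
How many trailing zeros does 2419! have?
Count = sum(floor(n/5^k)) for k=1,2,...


floor(2419/5) = 483
floor(2419/25) = 96
floor(2419/125) = 19
floor(2419/625) = 3
Total = 601

601 trailing zeros


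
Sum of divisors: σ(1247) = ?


Divisors of 1247: 1, 29, 43, 1247
Sum = 1 + 29 + 43 + 1247 = 1320

σ(1247) = 1320


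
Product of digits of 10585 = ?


1 × 0 × 5 × 8 × 5 = 0


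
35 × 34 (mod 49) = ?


35 × 34 = 1190
1190 mod 49 = 14


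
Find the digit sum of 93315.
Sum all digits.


9 + 3 + 3 + 1 + 5 = 21


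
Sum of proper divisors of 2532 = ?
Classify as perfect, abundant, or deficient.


Proper divisors: 1, 2, 3, 4, 6, 12, 211, 422, 633, 844, 1266
Sum = 1 + 2 + 3 + 4 + 6 + 12 + 211 + 422 + 633 + 844 + 1266 = 3404
3404 > 2532 → abundant

s(2532) = 3404 (abundant)


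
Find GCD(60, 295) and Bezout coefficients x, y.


Tabular extended Euclidean (each row: r = 60*s + 295*t):
r=60, s=1, t=0
r=295, s=0, t=1
q=0: r=60, s=1, t=0   [60*(1) + 295*(0) = 60]
q=4: r=55, s=-4, t=1   [60*(-4) + 295*(1) = 55]
q=1: r=5, s=5, t=-1   [60*(5) + 295*(-1) = 5]
q=11: r=0, s=-59, t=12   [60*(-59) + 295*(12) = 0]
GCD = 5; from the row with r=5: x=5, y=-1
Check: 60*(5) + 295*(-1) = 300 - 295 = 5

GCD = 5, x = 5, y = -1


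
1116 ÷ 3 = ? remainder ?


1116 = 3 * 372 + 0
Check: 1116 + 0 = 1116

q = 372, r = 0


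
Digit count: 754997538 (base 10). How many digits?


754997538 has 9 digits in base 10
floor(log10(754997538)) + 1 = floor(8.8779) + 1 = 9

9 digits (base 10)


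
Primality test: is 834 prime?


834 / 2 = 417 (exact division)
834 is NOT prime.

No, 834 is not prime


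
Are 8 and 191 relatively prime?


Euclidean algorithm:
191 = 23 * 8 + 7
8 = 1 * 7 + 1
7 = 7 * 1 + 0
GCD(8, 191) = 1

Yes, coprime (GCD = 1)


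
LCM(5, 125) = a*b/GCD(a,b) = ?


GCD(5, 125) = 5
LCM = 5*125/5 = 625/5 = 125

LCM = 125


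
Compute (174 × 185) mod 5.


174 × 185 = 32190
32190 mod 5 = 0


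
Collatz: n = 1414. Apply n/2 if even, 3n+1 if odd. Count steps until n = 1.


1414 → 707 → 2122 → 1061 → 3184 → 1592 → 796 → 398 → 199 → 598 → 299 → 898 → 449 → 1348 → 674 → 337 → 1012 → 506 → 253 → 760 → 380 → 190 → 95 → 286 → 143 → 430 → 215 → 646 → 323 → 970 → 485 → 1456 → 728 → 364 → 182 → 91 → 274 → 137 → 412 → 206 → 103 → 310 → 155 → 466 → 233 → 700 → 350 → 175 → 526 → 263 → 790 → 395 → 1186 → 593 → 1780 → 890 → 445 → 1336 → 668 → 334 → 167 → 502 → 251 → 754 → 377 → 1132 → 566 → 283 → 850 → 425 → 1276 → 638 → 319 → 958 → 479 → 1438 → 719 → 2158 → 1079 → 3238 → 1619 → 4858 → 2429 → 7288 → 3644 → 1822 → 911 → 2734 → 1367 → 4102 → 2051 → 6154 → 3077 → 9232 → 4616 → 2308 → 1154 → 577 → 1732 → 866 → 433 → 1300 → 650 → 325 → 976 → 488 → 244 → 122 → 61 → 184 → 92 → 46 → 23 → 70 → 35 → 106 → 53 → 160 → 80 → 40 → 20 → 10 → 5 → 16 → 8 → 4 → 2 → 1
Total steps = 127

127 steps


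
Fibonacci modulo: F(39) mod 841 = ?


F(k) mod 841 for k=1..39:
1, 1, 2, 3, 5, 8, 13, 21, 34, 55, 89, 144, 233, 377, 610, 146, 756, 61, 817, 37, 13, 50, 63, 113, 176, 289, 465, 754, 378, 291, 669, 119, 788, 66, 13, 79, 92, 171, 263
F(39) mod 841 = 263


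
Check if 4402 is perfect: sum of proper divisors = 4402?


Proper divisors of 4402: 1, 2, 31, 62, 71, 142, 2201
Sum = 1 + 2 + 31 + 62 + 71 + 142 + 2201 = 2510

No, 4402 is not perfect (2510 ≠ 4402)


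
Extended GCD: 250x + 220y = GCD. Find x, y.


Tabular extended Euclidean (each row: r = 250*s + 220*t):
r=250, s=1, t=0
r=220, s=0, t=1
q=1: r=30, s=1, t=-1   [250*(1) + 220*(-1) = 30]
q=7: r=10, s=-7, t=8   [250*(-7) + 220*(8) = 10]
q=3: r=0, s=22, t=-25   [250*(22) + 220*(-25) = 0]
GCD = 10; from the row with r=10: x=-7, y=8
Check: 250*(-7) + 220*(8) = -1750 + 1760 = 10

GCD = 10, x = -7, y = 8
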